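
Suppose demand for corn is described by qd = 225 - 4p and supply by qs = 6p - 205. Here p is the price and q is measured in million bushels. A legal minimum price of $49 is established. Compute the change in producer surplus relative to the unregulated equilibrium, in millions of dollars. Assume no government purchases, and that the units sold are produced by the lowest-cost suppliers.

Equilibrium: 225 - 4p = 6p - 205, so 430 = 10p and p* = 43, q* = 53.
Since 49 > 43, the floor is binding.
At p = 49: qd = 225 - 4·49 = 29 and qs = 6·49 - 205 = 89.
Producer surplus without the control is ½ · (43 - 205/6) · 53 = 2809/12.
With the floor, 29 units are sold at 49. The supply price at q = 29 is 39, so PS = ½ · [(49 - 205/6) + (49 - 39)] · 29 = 4321/12.
Change in producer surplus = 4321/12 - 2809/12 = 126.

126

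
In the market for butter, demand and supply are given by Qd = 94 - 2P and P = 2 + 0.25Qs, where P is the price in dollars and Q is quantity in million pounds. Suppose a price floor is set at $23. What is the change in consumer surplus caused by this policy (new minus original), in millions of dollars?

-324

Rearranging supply gives Qs = 4P - 8. Without the control the market clears where 94 - 2P = 4P - 8, i.e. P* = 17 and Q* = 60.
The floor of 23 is above the equilibrium price 17, so it binds.
At P = 23: Qd = 94 - 2·23 = 48 and Qs = 4·23 - 8 = 84.
Consumer surplus without the control is ½ · (47 - 17) · 60 = 900.
With the floor, consumers buy 48 units at 23, so CS = ½ · (47 - 23) · 48 = 576.
Change in consumer surplus = 576 - 900 = -324.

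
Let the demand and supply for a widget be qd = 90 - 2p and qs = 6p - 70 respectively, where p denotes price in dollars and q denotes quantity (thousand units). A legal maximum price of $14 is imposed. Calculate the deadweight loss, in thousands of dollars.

432

Equilibrium: 90 - 2p = 6p - 70, so 160 = 8p and p* = 20, q* = 50.
The ceiling of 14 is below the equilibrium price 20, so it binds.
At p = 14: qd = 90 - 2·14 = 62 and qs = 6·14 - 70 = 14.
Quantity traded falls to 14. At q = 14 the demand price is (90 - 14)/2 = 38 and the supply price is (70 + 14)/6 = 14.
Deadweight loss = ½ · (38 - 14) · (50 - 14) = ½ · 24 · 36 = 432.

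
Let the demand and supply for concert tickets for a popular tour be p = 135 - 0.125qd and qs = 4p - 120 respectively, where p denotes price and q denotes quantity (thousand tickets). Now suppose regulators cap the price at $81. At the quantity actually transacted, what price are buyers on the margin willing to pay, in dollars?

Rearranging demand gives qd = 1080 - 8p. Without the control the market clears where 1080 - 8p = 4p - 120, i.e. p* = 100 and q* = 280.
Because the ceiling (81) lies below the market-clearing price, it is binding.
At p = 81: qd = 1080 - 8·81 = 432 and qs = 4·81 - 120 = 204.
Only 204 units reach the market. On the demand curve, the marginal buyer's willingness to pay at q = 204 is (1080 - 204)/8 = 109.5.

109.5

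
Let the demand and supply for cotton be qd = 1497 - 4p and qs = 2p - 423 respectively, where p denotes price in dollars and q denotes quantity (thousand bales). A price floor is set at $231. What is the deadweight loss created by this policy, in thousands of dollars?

Setting quantity demanded equal to quantity supplied, 1497 - 4p = 2p - 423, gives p* = 320 and q* = 217.
The floor of 231 is below the equilibrium price 320, so it is not binding; the market clears at p* = 320, q* = 217.
Since the control does not bind, no trades are prevented and deadweight loss is zero.

0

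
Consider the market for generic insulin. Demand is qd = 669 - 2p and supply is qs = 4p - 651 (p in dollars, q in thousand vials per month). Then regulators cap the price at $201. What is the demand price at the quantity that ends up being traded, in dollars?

258

Without the control the market clears where 669 - 2p = 4p - 651, i.e. p* = 220 and q* = 229.
Since 201 < 220, the ceiling is binding.
At p = 201: qd = 669 - 2·201 = 267 and qs = 4·201 - 651 = 153.
Only 153 units reach the market. On the demand curve, the marginal buyer's willingness to pay at q = 153 is (669 - 153)/2 = 258.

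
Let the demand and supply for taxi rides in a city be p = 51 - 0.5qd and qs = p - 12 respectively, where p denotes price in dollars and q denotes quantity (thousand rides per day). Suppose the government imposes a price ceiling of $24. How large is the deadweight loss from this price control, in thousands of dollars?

147

Rearranging demand gives qd = 102 - 2p. Without the control the market clears where 102 - 2p = p - 12, i.e. p* = 38 and q* = 26.
The ceiling of 24 is below the equilibrium price 38, so it binds.
At p = 24: qd = 102 - 2·24 = 54 and qs = 24 - 12 = 12.
Quantity traded falls to 12. At q = 12 the demand price is (102 - 12)/2 = 45 and the supply price is 12 + 12 = 24.
Deadweight loss = ½ · (45 - 24) · (26 - 12) = ½ · 21 · 14 = 147.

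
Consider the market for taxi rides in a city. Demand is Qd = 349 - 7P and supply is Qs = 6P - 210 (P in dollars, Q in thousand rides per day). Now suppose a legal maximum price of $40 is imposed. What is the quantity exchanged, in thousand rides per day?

In a free market, 349 - 7P = 6P - 210 gives the equilibrium P* = 43, Q* = 48.
Because the ceiling (40) lies below the market-clearing price, it is binding.
At P = 40: Qd = 349 - 7·40 = 69 and Qs = 6·40 - 210 = 30.
The quantity actually transacted is the short side, supply: 30.

30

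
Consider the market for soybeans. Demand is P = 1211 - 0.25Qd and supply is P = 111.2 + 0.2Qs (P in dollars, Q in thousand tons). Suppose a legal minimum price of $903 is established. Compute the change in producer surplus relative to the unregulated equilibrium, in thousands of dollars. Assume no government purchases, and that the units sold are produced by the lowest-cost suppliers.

226401.6

Rearranging demand gives Qd = 4844 - 4P; rearranging supply gives Qs = 5P - 556. Without the control the market clears where 4844 - 4P = 5P - 556, i.e. P* = 600 and Q* = 2444.
Because the floor (903) lies above the market-clearing price, it is binding.
At P = 903: Qd = 4844 - 4·903 = 1232 and Qs = 5·903 - 556 = 3959.
Producer surplus without the control is ½ · (600 - 111.2) · 2444 = 597313.6.
With the floor, 1232 units are sold at 903. The supply price at Q = 1232 is 357.6, so PS = ½ · [(903 - 111.2) + (903 - 357.6)] · 1232 = 823715.2.
Change in producer surplus = 823715.2 - 597313.6 = 226401.6.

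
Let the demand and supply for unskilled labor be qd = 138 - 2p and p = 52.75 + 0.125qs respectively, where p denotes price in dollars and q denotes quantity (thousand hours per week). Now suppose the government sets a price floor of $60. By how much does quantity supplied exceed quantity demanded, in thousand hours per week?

Rearranging supply gives qs = 8p - 422. Without the control the market clears where 138 - 2p = 8p - 422, i.e. p* = 56 and q* = 26.
Because the floor (60) lies above the market-clearing price, it is binding.
At p = 60: qd = 138 - 2·60 = 18 and qs = 8·60 - 422 = 58.
Surplus = qs - qd = 58 - 18 = 40.

40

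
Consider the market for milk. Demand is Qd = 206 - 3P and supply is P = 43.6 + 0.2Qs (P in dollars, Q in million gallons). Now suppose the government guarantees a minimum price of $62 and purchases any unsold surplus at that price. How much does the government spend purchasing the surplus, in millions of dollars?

Rearranging supply gives Qs = 5P - 218. In a free market, 206 - 3P = 5P - 218 gives the equilibrium P* = 53, Q* = 47.
The floor of 62 is above the equilibrium price 53, so it binds.
At P = 62: Qd = 206 - 3·62 = 20 and Qs = 5·62 - 218 = 92.
Surplus = Qs - Qd = 72.
Government expenditure = surplus × support price = 72 × 62 = 4464.

4464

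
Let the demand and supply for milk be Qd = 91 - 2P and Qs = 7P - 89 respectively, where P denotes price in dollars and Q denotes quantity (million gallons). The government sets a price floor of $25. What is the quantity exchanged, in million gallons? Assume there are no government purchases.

41

Setting quantity demanded equal to quantity supplied, 91 - 2P = 7P - 89, gives P* = 20 and Q* = 51.
Since 25 > 20, the floor is binding.
At P = 25: Qd = 91 - 2·25 = 41 and Qs = 7·25 - 89 = 86.
The quantity actually transacted is the short side, demand: 41.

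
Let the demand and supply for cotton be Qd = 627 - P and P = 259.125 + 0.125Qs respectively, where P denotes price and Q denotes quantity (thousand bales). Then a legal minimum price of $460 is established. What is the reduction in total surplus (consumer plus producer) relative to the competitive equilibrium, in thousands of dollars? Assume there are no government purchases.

Rearranging supply gives Qs = 8P - 2073. Setting quantity demanded equal to quantity supplied, 627 - P = 8P - 2073, gives P* = 300 and Q* = 327.
The floor of 460 is above the equilibrium price 300, so it binds.
At P = 460: Qd = 627 - 460 = 167 and Qs = 8·460 - 2073 = 1607.
Quantity traded falls to 167. At Q = 167 the demand price is 627 - 167 = 460 and the supply price is (2073 + 167)/8 = 280.
Deadweight loss = ½ · (460 - 280) · (327 - 167) = ½ · 180 · 160 = 14400.

14400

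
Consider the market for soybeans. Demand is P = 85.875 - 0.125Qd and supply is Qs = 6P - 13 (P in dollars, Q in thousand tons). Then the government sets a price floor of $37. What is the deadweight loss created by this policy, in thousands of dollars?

0

Rearranging demand gives Qd = 687 - 8P. Equilibrium: 687 - 8P = 6P - 13, so 700 = 14P and P* = 50, Q* = 287.
The floor of 37 is below the equilibrium price 50, so it is not binding; the market clears at P* = 50, Q* = 287.
Since the control does not bind, no trades are prevented and deadweight loss is zero.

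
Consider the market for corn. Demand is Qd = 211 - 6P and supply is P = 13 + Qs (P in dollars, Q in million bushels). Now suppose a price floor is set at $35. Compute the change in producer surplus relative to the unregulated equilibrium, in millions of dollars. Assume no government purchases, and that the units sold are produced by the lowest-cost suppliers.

-159

Rearranging supply gives Qs = P - 13. In a free market, 211 - 6P = P - 13 gives the equilibrium P* = 32, Q* = 19.
Because the floor (35) lies above the market-clearing price, it is binding.
At P = 35: Qd = 211 - 6·35 = 1 and Qs = 35 - 13 = 22.
Producer surplus without the control is ½ · (32 - 13) · 19 = 180.5.
With the floor, 1 units are sold at 35. The supply price at Q = 1 is 14, so PS = ½ · [(35 - 13) + (35 - 14)] · 1 = 21.5.
Change in producer surplus = 21.5 - 180.5 = -159.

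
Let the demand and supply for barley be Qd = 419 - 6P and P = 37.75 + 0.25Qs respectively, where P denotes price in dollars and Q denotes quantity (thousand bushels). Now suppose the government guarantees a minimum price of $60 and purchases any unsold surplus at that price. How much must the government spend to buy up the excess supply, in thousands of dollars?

1800

Rearranging supply gives Qs = 4P - 151. In a free market, 419 - 6P = 4P - 151 gives the equilibrium P* = 57, Q* = 77.
The floor of 60 is above the equilibrium price 57, so it binds.
At P = 60: Qd = 419 - 6·60 = 59 and Qs = 4·60 - 151 = 89.
Surplus = Qs - Qd = 30.
Government expenditure = surplus × support price = 30 × 60 = 1800.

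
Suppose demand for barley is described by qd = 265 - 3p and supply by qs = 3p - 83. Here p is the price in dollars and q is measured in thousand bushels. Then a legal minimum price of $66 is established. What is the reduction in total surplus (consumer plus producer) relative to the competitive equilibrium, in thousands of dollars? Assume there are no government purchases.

Without the control the market clears where 265 - 3p = 3p - 83, i.e. p* = 58 and q* = 91.
Since 66 > 58, the floor is binding.
At p = 66: qd = 265 - 3·66 = 67 and qs = 3·66 - 83 = 115.
Quantity traded falls to 67. At q = 67 the demand price is (265 - 67)/3 = 66 and the supply price is (83 + 67)/3 = 50.
Deadweight loss = ½ · (66 - 50) · (91 - 67) = ½ · 16 · 24 = 192.

192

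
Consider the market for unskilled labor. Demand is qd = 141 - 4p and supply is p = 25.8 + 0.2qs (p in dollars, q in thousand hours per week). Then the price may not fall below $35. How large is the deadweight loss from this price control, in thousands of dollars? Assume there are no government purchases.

90

Rearranging supply gives qs = 5p - 129. In a free market, 141 - 4p = 5p - 129 gives the equilibrium p* = 30, q* = 21.
The floor of 35 is above the equilibrium price 30, so it binds.
At p = 35: qd = 141 - 4·35 = 1 and qs = 5·35 - 129 = 46.
Quantity traded falls to 1. At q = 1 the demand price is (141 - 1)/4 = 35 and the supply price is (129 + 1)/5 = 26.
Deadweight loss = ½ · (35 - 26) · (21 - 1) = ½ · 9 · 20 = 90.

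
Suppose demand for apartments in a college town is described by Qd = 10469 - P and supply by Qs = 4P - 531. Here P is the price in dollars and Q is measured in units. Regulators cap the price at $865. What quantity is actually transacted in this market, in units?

2929

Setting quantity demanded equal to quantity supplied, 10469 - P = 4P - 531, gives P* = 2200 and Q* = 8269.
Because the ceiling (865) lies below the market-clearing price, it is binding.
At P = 865: Qd = 10469 - 865 = 9604 and Qs = 4·865 - 531 = 2929.
The quantity actually transacted is the short side, supply: 2929.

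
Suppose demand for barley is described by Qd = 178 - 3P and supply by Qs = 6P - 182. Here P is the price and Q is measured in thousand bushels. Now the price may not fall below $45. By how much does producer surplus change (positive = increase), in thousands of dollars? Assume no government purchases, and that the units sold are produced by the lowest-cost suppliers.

196.25

In a free market, 178 - 3P = 6P - 182 gives the equilibrium P* = 40, Q* = 58.
Since 45 > 40, the floor is binding.
At P = 45: Qd = 178 - 3·45 = 43 and Qs = 6·45 - 182 = 88.
Producer surplus without the control is ½ · (40 - 91/3) · 58 = 841/3.
With the floor, 43 units are sold at 45. The supply price at Q = 43 is 37.5, so PS = ½ · [(45 - 91/3) + (45 - 37.5)] · 43 = 5719/12.
Change in producer surplus = 5719/12 - 841/3 = 196.25.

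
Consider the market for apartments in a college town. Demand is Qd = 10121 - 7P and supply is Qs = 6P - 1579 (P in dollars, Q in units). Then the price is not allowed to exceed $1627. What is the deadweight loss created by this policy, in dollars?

In a free market, 10121 - 7P = 6P - 1579 gives the equilibrium P* = 900, Q* = 3821.
The ceiling of 1627 is above the equilibrium price 900, so it is not binding; the market clears at P* = 900, Q* = 3821.
Since the control does not bind, no trades are prevented and deadweight loss is zero.

0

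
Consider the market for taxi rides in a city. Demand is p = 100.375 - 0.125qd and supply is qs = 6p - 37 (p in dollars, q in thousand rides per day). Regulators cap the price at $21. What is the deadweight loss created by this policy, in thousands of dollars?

Rearranging demand gives qd = 803 - 8p. Without the control the market clears where 803 - 8p = 6p - 37, i.e. p* = 60 and q* = 323.
Since 21 < 60, the ceiling is binding.
At p = 21: qd = 803 - 8·21 = 635 and qs = 6·21 - 37 = 89.
Quantity traded falls to 89. At q = 89 the demand price is (803 - 89)/8 = 89.25 and the supply price is (37 + 89)/6 = 21.
Deadweight loss = ½ · (89.25 - 21) · (323 - 89) = ½ · 68.25 · 234 = 7985.25.

7985.25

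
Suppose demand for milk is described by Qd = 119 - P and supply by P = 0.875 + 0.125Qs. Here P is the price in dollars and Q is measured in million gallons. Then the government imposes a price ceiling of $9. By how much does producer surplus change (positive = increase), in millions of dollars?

-425

Rearranging supply gives Qs = 8P - 7. In a free market, 119 - P = 8P - 7 gives the equilibrium P* = 14, Q* = 105.
Because the ceiling (9) lies below the market-clearing price, it is binding.
At P = 9: Qd = 119 - 9 = 110 and Qs = 8·9 - 7 = 65.
Producer surplus without the control is ½ · (14 - 0.875) · 105 = 689.0625.
With the ceiling, producers sell 65 units at 9, so PS = ½ · (9 - 0.875) · 65 = 264.0625.
Change in producer surplus = 264.0625 - 689.0625 = -425.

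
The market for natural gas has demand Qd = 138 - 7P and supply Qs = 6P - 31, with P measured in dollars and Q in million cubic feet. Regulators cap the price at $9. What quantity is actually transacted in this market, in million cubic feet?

23

Without the control the market clears where 138 - 7P = 6P - 31, i.e. P* = 13 and Q* = 47.
Since 9 < 13, the ceiling is binding.
At P = 9: Qd = 138 - 7·9 = 75 and Qs = 6·9 - 31 = 23.
The quantity actually transacted is the short side, supply: 23.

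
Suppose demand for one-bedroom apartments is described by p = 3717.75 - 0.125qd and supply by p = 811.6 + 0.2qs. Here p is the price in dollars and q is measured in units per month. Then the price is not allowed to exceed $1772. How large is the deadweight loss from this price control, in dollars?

2785185

Rearranging demand gives qd = 29742 - 8p; rearranging supply gives qs = 5p - 4058. Equilibrium: 29742 - 8p = 5p - 4058, so 33800 = 13p and p* = 2600, q* = 8942.
The ceiling of 1772 is below the equilibrium price 2600, so it binds.
At p = 1772: qd = 29742 - 8·1772 = 15566 and qs = 5·1772 - 4058 = 4802.
Quantity traded falls to 4802. At q = 4802 the demand price is (29742 - 4802)/8 = 3117.5 and the supply price is (4058 + 4802)/5 = 1772.
Deadweight loss = ½ · (3117.5 - 1772) · (8942 - 4802) = ½ · 1345.5 · 4140 = 2785185.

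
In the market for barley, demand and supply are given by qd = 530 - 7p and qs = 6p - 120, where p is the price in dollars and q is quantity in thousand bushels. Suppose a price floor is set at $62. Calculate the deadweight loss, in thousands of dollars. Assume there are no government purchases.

In a free market, 530 - 7p = 6p - 120 gives the equilibrium p* = 50, q* = 180.
The floor of 62 is above the equilibrium price 50, so it binds.
At p = 62: qd = 530 - 7·62 = 96 and qs = 6·62 - 120 = 252.
Quantity traded falls to 96. At q = 96 the demand price is (530 - 96)/7 = 62 and the supply price is (120 + 96)/6 = 36.
Deadweight loss = ½ · (62 - 36) · (180 - 96) = ½ · 26 · 84 = 1092.

1092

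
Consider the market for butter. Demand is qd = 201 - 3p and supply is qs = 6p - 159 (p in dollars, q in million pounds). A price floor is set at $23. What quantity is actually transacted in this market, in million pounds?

Equilibrium: 201 - 3p = 6p - 159, so 360 = 9p and p* = 40, q* = 81.
Since 23 is below p* = 40, the floor does not bind and the free-market outcome prevails.

81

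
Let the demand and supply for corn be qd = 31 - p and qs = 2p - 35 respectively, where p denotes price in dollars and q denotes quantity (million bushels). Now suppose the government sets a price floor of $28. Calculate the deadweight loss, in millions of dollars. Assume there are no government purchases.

Without the control the market clears where 31 - p = 2p - 35, i.e. p* = 22 and q* = 9.
Since 28 > 22, the floor is binding.
At p = 28: qd = 31 - 28 = 3 and qs = 2·28 - 35 = 21.
Quantity traded falls to 3. At q = 3 the demand price is 31 - 3 = 28 and the supply price is (35 + 3)/2 = 19.
Deadweight loss = ½ · (28 - 19) · (9 - 3) = ½ · 9 · 6 = 27.

27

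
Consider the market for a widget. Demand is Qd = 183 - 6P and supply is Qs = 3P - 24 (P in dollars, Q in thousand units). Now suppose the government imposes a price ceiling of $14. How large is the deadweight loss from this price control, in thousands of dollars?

Without the control the market clears where 183 - 6P = 3P - 24, i.e. P* = 23 and Q* = 45.
Because the ceiling (14) lies below the market-clearing price, it is binding.
At P = 14: Qd = 183 - 6·14 = 99 and Qs = 3·14 - 24 = 18.
Quantity traded falls to 18. At Q = 18 the demand price is (183 - 18)/6 = 27.5 and the supply price is (24 + 18)/3 = 14.
Deadweight loss = ½ · (27.5 - 14) · (45 - 18) = ½ · 13.5 · 27 = 182.25.

182.25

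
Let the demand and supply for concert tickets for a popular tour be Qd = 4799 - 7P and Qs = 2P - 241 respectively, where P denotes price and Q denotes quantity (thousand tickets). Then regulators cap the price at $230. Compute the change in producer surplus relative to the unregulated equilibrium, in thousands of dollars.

In a free market, 4799 - 7P = 2P - 241 gives the equilibrium P* = 560, Q* = 879.
The ceiling of 230 is below the equilibrium price 560, so it binds.
At P = 230: Qd = 4799 - 7·230 = 3189 and Qs = 2·230 - 241 = 219.
Producer surplus without the control is ½ · (560 - 120.5) · 879 = 193160.25.
With the ceiling, producers sell 219 units at 230, so PS = ½ · (230 - 120.5) · 219 = 11990.25.
Change in producer surplus = 11990.25 - 193160.25 = -181170.

-181170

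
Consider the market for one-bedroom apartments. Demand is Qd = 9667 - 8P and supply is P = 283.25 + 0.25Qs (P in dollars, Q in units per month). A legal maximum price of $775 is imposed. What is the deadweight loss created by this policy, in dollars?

Rearranging supply gives Qs = 4P - 1133. Equilibrium: 9667 - 8P = 4P - 1133, so 10800 = 12P and P* = 900, Q* = 2467.
Since 775 < 900, the ceiling is binding.
At P = 775: Qd = 9667 - 8·775 = 3467 and Qs = 4·775 - 1133 = 1967.
Quantity traded falls to 1967. At Q = 1967 the demand price is (9667 - 1967)/8 = 962.5 and the supply price is (1133 + 1967)/4 = 775.
Deadweight loss = ½ · (962.5 - 775) · (2467 - 1967) = ½ · 187.5 · 500 = 46875.

46875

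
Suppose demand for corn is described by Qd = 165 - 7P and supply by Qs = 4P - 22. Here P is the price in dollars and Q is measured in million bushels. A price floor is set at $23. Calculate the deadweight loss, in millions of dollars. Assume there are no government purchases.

346.5

Equilibrium: 165 - 7P = 4P - 22, so 187 = 11P and P* = 17, Q* = 46.
The floor of 23 is above the equilibrium price 17, so it binds.
At P = 23: Qd = 165 - 7·23 = 4 and Qs = 4·23 - 22 = 70.
Quantity traded falls to 4. At Q = 4 the demand price is (165 - 4)/7 = 23 and the supply price is (22 + 4)/4 = 6.5.
Deadweight loss = ½ · (23 - 6.5) · (46 - 4) = ½ · 16.5 · 42 = 346.5.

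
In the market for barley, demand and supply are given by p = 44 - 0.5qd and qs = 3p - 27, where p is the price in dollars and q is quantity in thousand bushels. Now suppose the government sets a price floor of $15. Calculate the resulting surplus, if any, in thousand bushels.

0

Rearranging demand gives qd = 88 - 2p. In a free market, 88 - 2p = 3p - 27 gives the equilibrium p* = 23, q* = 42.
The floor of 15 is below the equilibrium price 23, so it is not binding; the market clears at p* = 23, q* = 42.
Since the control does not bind, there is no surplus.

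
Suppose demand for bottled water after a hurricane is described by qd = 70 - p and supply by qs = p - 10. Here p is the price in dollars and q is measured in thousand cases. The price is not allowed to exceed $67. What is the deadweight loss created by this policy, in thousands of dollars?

Setting quantity demanded equal to quantity supplied, 70 - p = p - 10, gives p* = 40 and q* = 30.
Since 67 is above p* = 40, the ceiling does not bind and the free-market outcome prevails.
Since the control does not bind, no trades are prevented and deadweight loss is zero.

0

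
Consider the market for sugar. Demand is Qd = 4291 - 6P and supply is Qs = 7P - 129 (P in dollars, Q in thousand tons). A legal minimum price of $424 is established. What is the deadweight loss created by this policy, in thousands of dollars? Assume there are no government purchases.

Without the control the market clears where 4291 - 6P = 7P - 129, i.e. P* = 340 and Q* = 2251.
Since 424 > 340, the floor is binding.
At P = 424: Qd = 4291 - 6·424 = 1747 and Qs = 7·424 - 129 = 2839.
Quantity traded falls to 1747. At Q = 1747 the demand price is (4291 - 1747)/6 = 424 and the supply price is (129 + 1747)/7 = 268.
Deadweight loss = ½ · (424 - 268) · (2251 - 1747) = ½ · 156 · 504 = 39312.

39312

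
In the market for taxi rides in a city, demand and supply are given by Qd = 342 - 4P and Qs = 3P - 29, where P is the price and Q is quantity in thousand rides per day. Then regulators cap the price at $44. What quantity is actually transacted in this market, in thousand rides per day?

Setting quantity demanded equal to quantity supplied, 342 - 4P = 3P - 29, gives P* = 53 and Q* = 130.
The ceiling of 44 is below the equilibrium price 53, so it binds.
At P = 44: Qd = 342 - 4·44 = 166 and Qs = 3·44 - 29 = 103.
The quantity actually transacted is the short side, supply: 103.

103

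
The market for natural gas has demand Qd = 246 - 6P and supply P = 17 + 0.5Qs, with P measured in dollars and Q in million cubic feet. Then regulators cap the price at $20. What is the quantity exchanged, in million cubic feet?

6

Rearranging supply gives Qs = 2P - 34. Setting quantity demanded equal to quantity supplied, 246 - 6P = 2P - 34, gives P* = 35 and Q* = 36.
Since 20 < 35, the ceiling is binding.
At P = 20: Qd = 246 - 6·20 = 126 and Qs = 2·20 - 34 = 6.
The quantity actually transacted is the short side, supply: 6.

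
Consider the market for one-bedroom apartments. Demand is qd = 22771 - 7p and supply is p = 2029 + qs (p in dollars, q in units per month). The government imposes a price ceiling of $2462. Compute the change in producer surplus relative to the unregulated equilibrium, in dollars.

Rearranging supply gives qs = p - 2029. In a free market, 22771 - 7p = p - 2029 gives the equilibrium p* = 3100, q* = 1071.
Because the ceiling (2462) lies below the market-clearing price, it is binding.
At p = 2462: qd = 22771 - 7·2462 = 5537 and qs = 2462 - 2029 = 433.
Producer surplus without the control is ½ · (3100 - 2029) · 1071 = 573520.5.
With the ceiling, producers sell 433 units at 2462, so PS = ½ · (2462 - 2029) · 433 = 93744.5.
Change in producer surplus = 93744.5 - 573520.5 = -479776.

-479776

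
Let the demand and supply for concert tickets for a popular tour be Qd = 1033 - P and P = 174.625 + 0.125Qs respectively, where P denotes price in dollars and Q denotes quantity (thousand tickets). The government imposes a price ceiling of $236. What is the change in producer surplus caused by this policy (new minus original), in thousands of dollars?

Rearranging supply gives Qs = 8P - 1397. Equilibrium: 1033 - P = 8P - 1397, so 2430 = 9P and P* = 270, Q* = 763.
Since 236 < 270, the ceiling is binding.
At P = 236: Qd = 1033 - 236 = 797 and Qs = 8·236 - 1397 = 491.
Producer surplus without the control is ½ · (270 - 174.625) · 763 = 36385.5625.
With the ceiling, producers sell 491 units at 236, so PS = ½ · (236 - 174.625) · 491 = 15067.5625.
Change in producer surplus = 15067.5625 - 36385.5625 = -21318.

-21318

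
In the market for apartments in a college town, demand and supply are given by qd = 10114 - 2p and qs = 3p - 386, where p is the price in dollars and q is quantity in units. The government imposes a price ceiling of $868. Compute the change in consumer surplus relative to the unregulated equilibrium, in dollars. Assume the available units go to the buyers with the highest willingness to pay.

-682528

Equilibrium: 10114 - 2p = 3p - 386, so 10500 = 5p and p* = 2100, q* = 5914.
Because the ceiling (868) lies below the market-clearing price, it is binding.
At p = 868: qd = 10114 - 2·868 = 8378 and qs = 3·868 - 386 = 2218.
Consumer surplus without the control is ½ · (5057 - 2100) · 5914 = 8743849.
With the ceiling, 2218 units are sold at 868 (assume they go to the highest-value buyers). The demand price at q = 2218 is 3948, so CS = ½ · [(5057 - 868) + (3948 - 868)] · 2218 = 8061321.
Change in consumer surplus = 8061321 - 8743849 = -682528.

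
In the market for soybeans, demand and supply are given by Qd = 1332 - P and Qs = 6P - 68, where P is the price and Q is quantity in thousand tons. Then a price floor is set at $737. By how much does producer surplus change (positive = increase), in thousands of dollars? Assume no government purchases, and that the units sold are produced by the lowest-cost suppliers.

295484.25

In a free market, 1332 - P = 6P - 68 gives the equilibrium P* = 200, Q* = 1132.
Because the floor (737) lies above the market-clearing price, it is binding.
At P = 737: Qd = 1332 - 737 = 595 and Qs = 6·737 - 68 = 4354.
Producer surplus without the control is ½ · (200 - 34/3) · 1132 = 320356/3.
With the floor, 595 units are sold at 737. The supply price at Q = 595 is 110.5, so PS = ½ · [(737 - 34/3) + (737 - 110.5)] · 595 = 4827235/12.
Change in producer surplus = 4827235/12 - 320356/3 = 295484.25.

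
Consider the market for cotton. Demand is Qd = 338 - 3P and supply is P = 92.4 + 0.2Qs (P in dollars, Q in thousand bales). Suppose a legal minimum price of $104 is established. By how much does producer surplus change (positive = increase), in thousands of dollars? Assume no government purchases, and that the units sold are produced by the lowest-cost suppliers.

Rearranging supply gives Qs = 5P - 462. In a free market, 338 - 3P = 5P - 462 gives the equilibrium P* = 100, Q* = 38.
Because the floor (104) lies above the market-clearing price, it is binding.
At P = 104: Qd = 338 - 3·104 = 26 and Qs = 5·104 - 462 = 58.
Producer surplus without the control is ½ · (100 - 92.4) · 38 = 144.4.
With the floor, 26 units are sold at 104. The supply price at Q = 26 is 97.6, so PS = ½ · [(104 - 92.4) + (104 - 97.6)] · 26 = 234.
Change in producer surplus = 234 - 144.4 = 89.6.

89.6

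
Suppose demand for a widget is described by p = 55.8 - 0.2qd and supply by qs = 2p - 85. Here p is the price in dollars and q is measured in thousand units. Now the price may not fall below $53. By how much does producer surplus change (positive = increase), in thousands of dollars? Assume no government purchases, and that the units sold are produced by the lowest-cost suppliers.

7.75

Rearranging demand gives qd = 279 - 5p. Equilibrium: 279 - 5p = 2p - 85, so 364 = 7p and p* = 52, q* = 19.
Since 53 > 52, the floor is binding.
At p = 53: qd = 279 - 5·53 = 14 and qs = 2·53 - 85 = 21.
Producer surplus without the control is ½ · (52 - 42.5) · 19 = 90.25.
With the floor, 14 units are sold at 53. The supply price at q = 14 is 49.5, so PS = ½ · [(53 - 42.5) + (53 - 49.5)] · 14 = 98.
Change in producer surplus = 98 - 90.25 = 7.75.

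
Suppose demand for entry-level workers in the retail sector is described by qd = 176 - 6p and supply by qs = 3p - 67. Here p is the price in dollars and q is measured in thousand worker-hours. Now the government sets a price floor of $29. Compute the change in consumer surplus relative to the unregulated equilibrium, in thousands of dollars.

-16

Setting quantity demanded equal to quantity supplied, 176 - 6p = 3p - 67, gives p* = 27 and q* = 14.
Since 29 > 27, the floor is binding.
At p = 29: qd = 176 - 6·29 = 2 and qs = 3·29 - 67 = 20.
Consumer surplus without the control is ½ · (88/3 - 27) · 14 = 49/3.
With the floor, consumers buy 2 units at 29, so CS = ½ · (88/3 - 29) · 2 = 1/3.
Change in consumer surplus = 1/3 - 49/3 = -16.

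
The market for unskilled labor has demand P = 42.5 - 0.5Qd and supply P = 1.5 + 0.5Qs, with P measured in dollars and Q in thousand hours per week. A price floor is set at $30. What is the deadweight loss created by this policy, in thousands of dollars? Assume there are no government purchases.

Rearranging demand gives Qd = 85 - 2P; rearranging supply gives Qs = 2P - 3. Equilibrium: 85 - 2P = 2P - 3, so 88 = 4P and P* = 22, Q* = 41.
Since 30 > 22, the floor is binding.
At P = 30: Qd = 85 - 2·30 = 25 and Qs = 2·30 - 3 = 57.
Quantity traded falls to 25. At Q = 25 the demand price is (85 - 25)/2 = 30 and the supply price is (3 + 25)/2 = 14.
Deadweight loss = ½ · (30 - 14) · (41 - 25) = ½ · 16 · 16 = 128.

128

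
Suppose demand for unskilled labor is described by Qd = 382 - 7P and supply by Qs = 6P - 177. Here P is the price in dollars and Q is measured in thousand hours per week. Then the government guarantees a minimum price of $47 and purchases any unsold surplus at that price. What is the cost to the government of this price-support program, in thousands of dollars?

2444

Equilibrium: 382 - 7P = 6P - 177, so 559 = 13P and P* = 43, Q* = 81.
Since 47 > 43, the floor is binding.
At P = 47: Qd = 382 - 7·47 = 53 and Qs = 6·47 - 177 = 105.
Surplus = Qs - Qd = 52.
Government expenditure = surplus × support price = 52 × 47 = 2444.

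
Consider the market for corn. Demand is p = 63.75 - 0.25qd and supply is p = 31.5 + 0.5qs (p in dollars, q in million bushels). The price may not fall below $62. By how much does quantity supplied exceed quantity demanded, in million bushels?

Rearranging demand gives qd = 255 - 4p; rearranging supply gives qs = 2p - 63. Setting quantity demanded equal to quantity supplied, 255 - 4p = 2p - 63, gives p* = 53 and q* = 43.
Because the floor (62) lies above the market-clearing price, it is binding.
At p = 62: qd = 255 - 4·62 = 7 and qs = 2·62 - 63 = 61.
Surplus = qs - qd = 61 - 7 = 54.

54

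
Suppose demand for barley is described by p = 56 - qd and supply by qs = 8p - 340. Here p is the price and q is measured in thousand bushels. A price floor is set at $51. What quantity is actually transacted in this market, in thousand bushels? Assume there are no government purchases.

Rearranging demand gives qd = 56 - p. Equilibrium: 56 - p = 8p - 340, so 396 = 9p and p* = 44, q* = 12.
The floor of 51 is above the equilibrium price 44, so it binds.
At p = 51: qd = 56 - 51 = 5 and qs = 8·51 - 340 = 68.
The quantity actually transacted is the short side, demand: 5.

5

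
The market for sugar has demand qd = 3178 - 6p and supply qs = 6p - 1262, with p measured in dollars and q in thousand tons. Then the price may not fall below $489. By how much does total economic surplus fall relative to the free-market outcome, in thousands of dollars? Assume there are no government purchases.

84966

Equilibrium: 3178 - 6p = 6p - 1262, so 4440 = 12p and p* = 370, q* = 958.
Since 489 > 370, the floor is binding.
At p = 489: qd = 3178 - 6·489 = 244 and qs = 6·489 - 1262 = 1672.
Quantity traded falls to 244. At q = 244 the demand price is (3178 - 244)/6 = 489 and the supply price is (1262 + 244)/6 = 251.
Deadweight loss = ½ · (489 - 251) · (958 - 244) = ½ · 238 · 714 = 84966.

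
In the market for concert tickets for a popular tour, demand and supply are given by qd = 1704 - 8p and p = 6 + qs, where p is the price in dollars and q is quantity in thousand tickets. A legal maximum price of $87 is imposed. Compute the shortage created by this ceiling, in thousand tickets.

927

Rearranging supply gives qs = p - 6. Equilibrium: 1704 - 8p = p - 6, so 1710 = 9p and p* = 190, q* = 184.
Because the ceiling (87) lies below the market-clearing price, it is binding.
At p = 87: qd = 1704 - 8·87 = 1008 and qs = 87 - 6 = 81.
Shortage = qd - qs = 1008 - 81 = 927.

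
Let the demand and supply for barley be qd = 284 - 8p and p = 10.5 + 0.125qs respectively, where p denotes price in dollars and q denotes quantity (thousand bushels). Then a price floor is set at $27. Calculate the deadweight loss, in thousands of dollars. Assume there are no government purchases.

Rearranging supply gives qs = 8p - 84. Setting quantity demanded equal to quantity supplied, 284 - 8p = 8p - 84, gives p* = 23 and q* = 100.
Since 27 > 23, the floor is binding.
At p = 27: qd = 284 - 8·27 = 68 and qs = 8·27 - 84 = 132.
Quantity traded falls to 68. At q = 68 the demand price is (284 - 68)/8 = 27 and the supply price is (84 + 68)/8 = 19.
Deadweight loss = ½ · (27 - 19) · (100 - 68) = ½ · 8 · 32 = 128.

128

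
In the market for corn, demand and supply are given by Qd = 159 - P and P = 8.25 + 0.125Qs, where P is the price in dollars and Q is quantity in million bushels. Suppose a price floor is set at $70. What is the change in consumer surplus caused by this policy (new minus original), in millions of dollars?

-5017.5

Rearranging supply gives Qs = 8P - 66. In a free market, 159 - P = 8P - 66 gives the equilibrium P* = 25, Q* = 134.
Since 70 > 25, the floor is binding.
At P = 70: Qd = 159 - 70 = 89 and Qs = 8·70 - 66 = 494.
Consumer surplus without the control is ½ · (159 - 25) · 134 = 8978.
With the floor, consumers buy 89 units at 70, so CS = ½ · (159 - 70) · 89 = 3960.5.
Change in consumer surplus = 3960.5 - 8978 = -5017.5.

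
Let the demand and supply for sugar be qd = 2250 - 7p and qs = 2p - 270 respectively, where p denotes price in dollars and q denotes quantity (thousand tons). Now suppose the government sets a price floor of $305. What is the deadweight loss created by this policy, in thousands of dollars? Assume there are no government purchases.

9843.75

Setting quantity demanded equal to quantity supplied, 2250 - 7p = 2p - 270, gives p* = 280 and q* = 290.
The floor of 305 is above the equilibrium price 280, so it binds.
At p = 305: qd = 2250 - 7·305 = 115 and qs = 2·305 - 270 = 340.
Quantity traded falls to 115. At q = 115 the demand price is (2250 - 115)/7 = 305 and the supply price is (270 + 115)/2 = 192.5.
Deadweight loss = ½ · (305 - 192.5) · (290 - 115) = ½ · 112.5 · 175 = 9843.75.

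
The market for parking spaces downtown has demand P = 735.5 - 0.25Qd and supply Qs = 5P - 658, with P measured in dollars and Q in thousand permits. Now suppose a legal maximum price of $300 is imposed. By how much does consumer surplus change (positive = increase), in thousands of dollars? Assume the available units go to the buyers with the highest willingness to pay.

Rearranging demand gives Qd = 2942 - 4P. Setting quantity demanded equal to quantity supplied, 2942 - 4P = 5P - 658, gives P* = 400 and Q* = 1342.
The ceiling of 300 is below the equilibrium price 400, so it binds.
At P = 300: Qd = 2942 - 4·300 = 1742 and Qs = 5·300 - 658 = 842.
Consumer surplus without the control is ½ · (735.5 - 400) · 1342 = 225120.5.
With the ceiling, 842 units are sold at 300 (assume they go to the highest-value buyers). The demand price at Q = 842 is 525, so CS = ½ · [(735.5 - 300) + (525 - 300)] · 842 = 278070.5.
Change in consumer surplus = 278070.5 - 225120.5 = 52950.

52950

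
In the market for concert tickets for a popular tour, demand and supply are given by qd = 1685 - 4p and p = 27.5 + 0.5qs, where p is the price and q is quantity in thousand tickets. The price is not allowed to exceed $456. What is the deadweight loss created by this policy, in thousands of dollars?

0

Rearranging supply gives qs = 2p - 55. Equilibrium: 1685 - 4p = 2p - 55, so 1740 = 6p and p* = 290, q* = 525.
Since 456 is above p* = 290, the ceiling does not bind and the free-market outcome prevails.
Since the control does not bind, no trades are prevented and deadweight loss is zero.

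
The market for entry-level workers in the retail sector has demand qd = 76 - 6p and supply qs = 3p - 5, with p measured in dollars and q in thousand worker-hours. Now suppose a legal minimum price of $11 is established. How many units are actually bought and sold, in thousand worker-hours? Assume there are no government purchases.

Without the control the market clears where 76 - 6p = 3p - 5, i.e. p* = 9 and q* = 22.
Because the floor (11) lies above the market-clearing price, it is binding.
At p = 11: qd = 76 - 6·11 = 10 and qs = 3·11 - 5 = 28.
The quantity actually transacted is the short side, demand: 10.

10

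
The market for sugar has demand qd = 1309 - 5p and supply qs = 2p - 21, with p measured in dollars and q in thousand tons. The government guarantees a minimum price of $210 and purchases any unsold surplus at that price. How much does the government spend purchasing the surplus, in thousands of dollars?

29400

Setting quantity demanded equal to quantity supplied, 1309 - 5p = 2p - 21, gives p* = 190 and q* = 359.
Because the floor (210) lies above the market-clearing price, it is binding.
At p = 210: qd = 1309 - 5·210 = 259 and qs = 2·210 - 21 = 399.
Surplus = qs - qd = 140.
Government expenditure = surplus × support price = 140 × 210 = 29400.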